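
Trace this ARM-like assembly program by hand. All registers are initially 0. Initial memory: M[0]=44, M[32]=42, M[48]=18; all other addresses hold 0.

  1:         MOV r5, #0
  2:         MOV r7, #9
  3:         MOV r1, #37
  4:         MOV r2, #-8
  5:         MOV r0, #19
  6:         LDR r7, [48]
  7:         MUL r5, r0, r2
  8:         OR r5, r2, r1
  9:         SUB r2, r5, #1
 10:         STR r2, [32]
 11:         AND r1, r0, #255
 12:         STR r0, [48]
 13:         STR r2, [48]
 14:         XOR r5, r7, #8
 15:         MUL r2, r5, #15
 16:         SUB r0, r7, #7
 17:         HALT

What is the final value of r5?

26

r5=0
r7=9
r1=37
r2=-8
r0=19
r7=M[48]=18
r5=19*(-8)=-152
r5=(-8)|37=-3
r2=(-3)-1=-4
STR r2, [32] → M[32]=-4
r1=19&255=19
STR r0, [48] → M[48]=19
STR r2, [48] → M[48]=-4
r5=18^8=26
r2=26*15=390
r0=18-7=11
halt.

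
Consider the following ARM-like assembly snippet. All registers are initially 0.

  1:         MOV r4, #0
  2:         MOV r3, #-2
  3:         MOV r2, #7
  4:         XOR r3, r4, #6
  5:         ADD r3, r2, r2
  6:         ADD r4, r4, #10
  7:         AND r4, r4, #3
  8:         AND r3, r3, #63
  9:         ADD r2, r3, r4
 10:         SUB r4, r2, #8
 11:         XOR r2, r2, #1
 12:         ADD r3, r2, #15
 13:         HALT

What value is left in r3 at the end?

r4=0
r3=-2
r2=7
r3=0^6=6
r3=7+7=14
r4=0+10=10
r4=10&3=2
r3=14&63=14
r2=14+2=16
r4=16-8=8
r2=16^1=17
r3=17+15=32
halt.

32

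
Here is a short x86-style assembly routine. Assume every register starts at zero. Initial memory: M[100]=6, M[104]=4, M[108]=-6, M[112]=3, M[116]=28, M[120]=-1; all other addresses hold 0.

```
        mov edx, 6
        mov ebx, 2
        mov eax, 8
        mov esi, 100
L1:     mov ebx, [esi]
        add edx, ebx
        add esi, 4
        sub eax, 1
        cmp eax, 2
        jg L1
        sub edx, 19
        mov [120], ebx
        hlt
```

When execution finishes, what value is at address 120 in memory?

mov edx, 6 → edx=6
mov ebx, 2 → ebx=2
mov eax, 8 → eax=8
mov esi, 100 → esi=100
mov ebx, [esi] → ebx=M[100]=6
add edx, ebx → edx=6+6=12
add esi, 4 → esi=100+4=104
sub eax, 1 → eax=8-1=7
cmp eax, 2  (cmp 7,2)
jg L1: taken
mov ebx, [esi] → ebx=M[104]=4
add edx, ebx → edx=12+4=16
add esi, 4 → esi=104+4=108
sub eax, 1 → eax=7-1=6
cmp eax, 2  (cmp 6,2)
jg L1: taken
mov ebx, [esi] → ebx=M[108]=-6
add edx, ebx → edx=16+(-6)=10
add esi, 4 → esi=108+4=112
sub eax, 1 → eax=6-1=5
cmp eax, 2  (cmp 5,2)
jg L1: taken
mov ebx, [esi] → ebx=M[112]=3
add edx, ebx → edx=10+3=13
add esi, 4 → esi=112+4=116
sub eax, 1 → eax=5-1=4
cmp eax, 2  (cmp 4,2)
jg L1: taken
mov ebx, [esi] → ebx=M[116]=28
add edx, ebx → edx=13+28=41
add esi, 4 → esi=116+4=120
sub eax, 1 → eax=4-1=3
cmp eax, 2  (cmp 3,2)
jg L1: taken
mov ebx, [esi] → ebx=M[120]=-1
add edx, ebx → edx=41+(-1)=40
add esi, 4 → esi=120+4=124
sub eax, 1 → eax=3-1=2
cmp eax, 2  (cmp 2,2)
jg L1: not taken
sub edx, 19 → edx=40-19=21
mov [120], ebx → M[120]=-1
halt.

-1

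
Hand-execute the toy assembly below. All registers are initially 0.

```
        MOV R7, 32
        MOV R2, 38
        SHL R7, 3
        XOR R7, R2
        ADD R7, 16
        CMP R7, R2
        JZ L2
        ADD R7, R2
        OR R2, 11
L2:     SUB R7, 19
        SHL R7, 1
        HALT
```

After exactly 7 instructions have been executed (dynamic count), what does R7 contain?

MOV R7, 32 → R7=32
MOV R2, 38 → R2=38
SHL R7, 3 → R7=32<<3=256
XOR R7, R2 → R7=256^38=294
ADD R7, 16 → R7=294+16=310
CMP R7, R2  (cmp 310,38)
JZ L2: not taken
After step 7: R7 = 310.

310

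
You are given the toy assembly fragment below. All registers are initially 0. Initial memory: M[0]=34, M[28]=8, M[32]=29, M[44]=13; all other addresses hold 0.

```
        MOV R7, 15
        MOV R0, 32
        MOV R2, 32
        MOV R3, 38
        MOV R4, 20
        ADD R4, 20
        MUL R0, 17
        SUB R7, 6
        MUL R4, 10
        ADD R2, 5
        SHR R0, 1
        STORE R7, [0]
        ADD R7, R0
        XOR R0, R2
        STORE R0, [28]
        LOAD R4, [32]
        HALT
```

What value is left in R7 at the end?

MOV R7, 15 → R7=15
MOV R0, 32 → R0=32
MOV R2, 32 → R2=32
MOV R3, 38 → R3=38
MOV R4, 20 → R4=20
ADD R4, 20 → R4=20+20=40
MUL R0, 17 → R0=32*17=544
SUB R7, 6 → R7=15-6=9
MUL R4, 10 → R4=40*10=400
ADD R2, 5 → R2=32+5=37
SHR R0, 1 → R0=544>>1=272
STORE R7, [0] → M[0]=9
ADD R7, R0 → R7=9+272=281
XOR R0, R2 → R0=272^37=309
STORE R0, [28] → M[28]=309
LOAD R4, [32] → R4=M[32]=29
halt.

281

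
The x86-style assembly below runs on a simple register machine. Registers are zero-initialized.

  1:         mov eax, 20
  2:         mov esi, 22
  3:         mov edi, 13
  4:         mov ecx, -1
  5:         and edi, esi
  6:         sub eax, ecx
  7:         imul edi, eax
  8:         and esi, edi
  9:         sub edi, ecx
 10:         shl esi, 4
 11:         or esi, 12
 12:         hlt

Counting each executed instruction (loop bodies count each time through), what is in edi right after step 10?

after mov eax, 20: eax=20
after mov esi, 22: esi=22
after mov edi, 13: edi=13
after mov ecx, -1: ecx=-1
after and edi, esi: edi=13&22=4
after sub eax, ecx: eax=20-(-1)=21
after imul edi, eax: edi=4*21=84
after and esi, edi: esi=22&84=20
after sub edi, ecx: edi=84-(-1)=85
after shl esi, 4: esi=20<<4=320
After step 10: edi = 85.

85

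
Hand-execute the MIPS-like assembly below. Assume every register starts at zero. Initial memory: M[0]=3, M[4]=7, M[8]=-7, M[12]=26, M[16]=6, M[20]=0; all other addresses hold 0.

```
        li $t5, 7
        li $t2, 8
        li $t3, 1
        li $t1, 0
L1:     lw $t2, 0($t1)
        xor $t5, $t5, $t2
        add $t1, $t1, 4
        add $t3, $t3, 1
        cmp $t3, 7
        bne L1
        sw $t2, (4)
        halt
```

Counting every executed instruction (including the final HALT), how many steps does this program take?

42

after li $t5, 7: $t5=7
after li $t2, 8: $t2=8
after li $t3, 1: $t3=1
after li $t1, 0: $t1=0
after lw $t2, 0($t1): $t2=M[0]=3
after xor $t5, $t5, $t2: $t5=7^3=4
after add $t1, $t1, 4: $t1=0+4=4
after add $t3, $t3, 1: $t3=1+1=2
cmp $t3, 7  (cmp 2,7)
bne L1: taken
after lw $t2, 0($t1): $t2=M[4]=7
after xor $t5, $t5, $t2: $t5=4^7=3
after add $t1, $t1, 4: $t1=4+4=8
after add $t3, $t3, 1: $t3=2+1=3
cmp $t3, 7  (cmp 3,7)
bne L1: taken
after lw $t2, 0($t1): $t2=M[8]=-7
after xor $t5, $t5, $t2: $t5=3^(-7)=-6
after add $t1, $t1, 4: $t1=8+4=12
after add $t3, $t3, 1: $t3=3+1=4
cmp $t3, 7  (cmp 4,7)
bne L1: taken
after lw $t2, 0($t1): $t2=M[12]=26
after xor $t5, $t5, $t2: $t5=(-6)^26=-32
after add $t1, $t1, 4: $t1=12+4=16
after add $t3, $t3, 1: $t3=4+1=5
cmp $t3, 7  (cmp 5,7)
bne L1: taken
after lw $t2, 0($t1): $t2=M[16]=6
after xor $t5, $t5, $t2: $t5=(-32)^6=-26
after add $t1, $t1, 4: $t1=16+4=20
after add $t3, $t3, 1: $t3=5+1=6
cmp $t3, 7  (cmp 6,7)
bne L1: taken
after lw $t2, 0($t1): $t2=M[20]=0
after xor $t5, $t5, $t2: $t5=(-26)^0=-26
after add $t1, $t1, 4: $t1=20+4=24
after add $t3, $t3, 1: $t3=6+1=7
cmp $t3, 7  (cmp 7,7)
bne L1: not taken
sw $t2, (4) → M[4]=0
halt.
Total executed instructions: 42.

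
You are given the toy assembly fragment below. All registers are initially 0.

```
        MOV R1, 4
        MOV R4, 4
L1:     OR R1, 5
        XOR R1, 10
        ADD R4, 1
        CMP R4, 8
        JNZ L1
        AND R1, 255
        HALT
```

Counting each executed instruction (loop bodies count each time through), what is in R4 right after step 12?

6

MOV R1, 4 → R1=4
MOV R4, 4 → R4=4
OR R1, 5 → R1=4|5=5
XOR R1, 10 → R1=5^10=15
ADD R4, 1 → R4=4+1=5
CMP R4, 8  (cmp 5,8)
JNZ L1: taken
OR R1, 5 → R1=15|5=15
XOR R1, 10 → R1=15^10=5
ADD R4, 1 → R4=5+1=6
CMP R4, 8  (cmp 6,8)
JNZ L1: taken
After step 12: R4 = 6.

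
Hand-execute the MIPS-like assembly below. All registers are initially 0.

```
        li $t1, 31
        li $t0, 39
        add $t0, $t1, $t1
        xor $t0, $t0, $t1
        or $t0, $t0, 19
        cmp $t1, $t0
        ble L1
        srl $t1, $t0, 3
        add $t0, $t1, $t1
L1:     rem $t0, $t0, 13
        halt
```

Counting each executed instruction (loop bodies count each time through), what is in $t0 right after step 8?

$t1=31
$t0=39
$t0=31+31=62
$t0=62^31=33
$t0=33|19=51
cmp $t1, $t0  (cmp 31,51)
ble L1: taken
$t0=51%13=12
After step 8: $t0 = 12.

12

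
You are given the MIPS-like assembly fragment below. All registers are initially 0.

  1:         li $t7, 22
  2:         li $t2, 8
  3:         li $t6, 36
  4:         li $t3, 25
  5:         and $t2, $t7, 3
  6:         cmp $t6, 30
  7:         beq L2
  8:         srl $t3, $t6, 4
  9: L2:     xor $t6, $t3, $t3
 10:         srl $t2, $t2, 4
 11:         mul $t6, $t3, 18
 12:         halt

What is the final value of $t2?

$t7=22
$t2=8
$t6=36
$t3=25
$t2=22&3=2
cmp $t6, 30  (cmp 36,30)
beq L2: not taken
$t3=36>>4=2
$t6=2^2=0
$t2=2>>4=0
$t6=2*18=36
halt.

0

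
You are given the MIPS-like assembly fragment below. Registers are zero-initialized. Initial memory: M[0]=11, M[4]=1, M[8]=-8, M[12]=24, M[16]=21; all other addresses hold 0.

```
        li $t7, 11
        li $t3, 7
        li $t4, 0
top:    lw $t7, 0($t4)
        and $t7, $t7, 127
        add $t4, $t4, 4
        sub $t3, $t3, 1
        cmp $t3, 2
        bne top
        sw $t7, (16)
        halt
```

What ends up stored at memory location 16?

after li $t7, 11: $t7=11
after li $t3, 7: $t3=7
after li $t4, 0: $t4=0
after lw $t7, 0($t4): $t7=M[0]=11
after and $t7, $t7, 127: $t7=11&127=11
after add $t4, $t4, 4: $t4=0+4=4
after sub $t3, $t3, 1: $t3=7-1=6
cmp $t3, 2  (cmp 6,2)
bne top: taken
after lw $t7, 0($t4): $t7=M[4]=1
after and $t7, $t7, 127: $t7=1&127=1
after add $t4, $t4, 4: $t4=4+4=8
after sub $t3, $t3, 1: $t3=6-1=5
cmp $t3, 2  (cmp 5,2)
bne top: taken
after lw $t7, 0($t4): $t7=M[8]=-8
after and $t7, $t7, 127: $t7=(-8)&127=120
after add $t4, $t4, 4: $t4=8+4=12
after sub $t3, $t3, 1: $t3=5-1=4
cmp $t3, 2  (cmp 4,2)
bne top: taken
after lw $t7, 0($t4): $t7=M[12]=24
after and $t7, $t7, 127: $t7=24&127=24
after add $t4, $t4, 4: $t4=12+4=16
after sub $t3, $t3, 1: $t3=4-1=3
cmp $t3, 2  (cmp 3,2)
bne top: taken
after lw $t7, 0($t4): $t7=M[16]=21
after and $t7, $t7, 127: $t7=21&127=21
after add $t4, $t4, 4: $t4=16+4=20
after sub $t3, $t3, 1: $t3=3-1=2
cmp $t3, 2  (cmp 2,2)
bne top: not taken
sw $t7, (16) → M[16]=21
halt.

21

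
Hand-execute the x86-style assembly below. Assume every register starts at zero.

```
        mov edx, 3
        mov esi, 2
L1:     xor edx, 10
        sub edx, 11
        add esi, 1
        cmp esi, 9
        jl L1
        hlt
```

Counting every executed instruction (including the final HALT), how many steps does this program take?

38

after mov edx, 3: edx=3
after mov esi, 2: esi=2
after xor edx, 10: edx=3^10=9
after sub edx, 11: edx=9-11=-2
after add esi, 1: esi=2+1=3
cmp esi, 9  (cmp 3,9)
jl L1: taken
after xor edx, 10: edx=(-2)^10=-12
after sub edx, 11: edx=(-12)-11=-23
after add esi, 1: esi=3+1=4
cmp esi, 9  (cmp 4,9)
jl L1: taken
after xor edx, 10: edx=(-23)^10=-29
after sub edx, 11: edx=(-29)-11=-40
after add esi, 1: esi=4+1=5
cmp esi, 9  (cmp 5,9)
jl L1: taken
after xor edx, 10: edx=(-40)^10=-46
after sub edx, 11: edx=(-46)-11=-57
after add esi, 1: esi=5+1=6
cmp esi, 9  (cmp 6,9)
jl L1: taken
after xor edx, 10: edx=(-57)^10=-51
after sub edx, 11: edx=(-51)-11=-62
after add esi, 1: esi=6+1=7
cmp esi, 9  (cmp 7,9)
jl L1: taken
after xor edx, 10: edx=(-62)^10=-56
after sub edx, 11: edx=(-56)-11=-67
after add esi, 1: esi=7+1=8
cmp esi, 9  (cmp 8,9)
jl L1: taken
after xor edx, 10: edx=(-67)^10=-73
after sub edx, 11: edx=(-73)-11=-84
after add esi, 1: esi=8+1=9
cmp esi, 9  (cmp 9,9)
jl L1: not taken
halt.
Total executed instructions: 38.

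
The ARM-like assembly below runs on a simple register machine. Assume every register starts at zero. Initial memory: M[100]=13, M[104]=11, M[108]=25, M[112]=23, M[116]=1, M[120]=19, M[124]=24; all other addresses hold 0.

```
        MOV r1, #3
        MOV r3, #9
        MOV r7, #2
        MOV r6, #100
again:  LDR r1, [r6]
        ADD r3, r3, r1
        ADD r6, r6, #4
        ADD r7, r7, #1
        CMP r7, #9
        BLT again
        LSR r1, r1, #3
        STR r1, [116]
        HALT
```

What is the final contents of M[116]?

3

MOV r1, #3 → r1=3
MOV r3, #9 → r3=9
MOV r7, #2 → r7=2
MOV r6, #100 → r6=100
LDR r1, [r6] → r1=M[100]=13
ADD r3, r3, r1 → r3=9+13=22
ADD r6, r6, #4 → r6=100+4=104
ADD r7, r7, #1 → r7=2+1=3
CMP r7, #9  (cmp 3,9)
BLT again: taken
LDR r1, [r6] → r1=M[104]=11
ADD r3, r3, r1 → r3=22+11=33
ADD r6, r6, #4 → r6=104+4=108
ADD r7, r7, #1 → r7=3+1=4
CMP r7, #9  (cmp 4,9)
BLT again: taken
LDR r1, [r6] → r1=M[108]=25
ADD r3, r3, r1 → r3=33+25=58
ADD r6, r6, #4 → r6=108+4=112
ADD r7, r7, #1 → r7=4+1=5
CMP r7, #9  (cmp 5,9)
BLT again: taken
LDR r1, [r6] → r1=M[112]=23
ADD r3, r3, r1 → r3=58+23=81
ADD r6, r6, #4 → r6=112+4=116
ADD r7, r7, #1 → r7=5+1=6
CMP r7, #9  (cmp 6,9)
BLT again: taken
LDR r1, [r6] → r1=M[116]=1
ADD r3, r3, r1 → r3=81+1=82
ADD r6, r6, #4 → r6=116+4=120
ADD r7, r7, #1 → r7=6+1=7
CMP r7, #9  (cmp 7,9)
BLT again: taken
LDR r1, [r6] → r1=M[120]=19
ADD r3, r3, r1 → r3=82+19=101
ADD r6, r6, #4 → r6=120+4=124
ADD r7, r7, #1 → r7=7+1=8
CMP r7, #9  (cmp 8,9)
BLT again: taken
LDR r1, [r6] → r1=M[124]=24
ADD r3, r3, r1 → r3=101+24=125
ADD r6, r6, #4 → r6=124+4=128
ADD r7, r7, #1 → r7=8+1=9
CMP r7, #9  (cmp 9,9)
BLT again: not taken
LSR r1, r1, #3 → r1=24>>3=3
STR r1, [116] → M[116]=3
halt.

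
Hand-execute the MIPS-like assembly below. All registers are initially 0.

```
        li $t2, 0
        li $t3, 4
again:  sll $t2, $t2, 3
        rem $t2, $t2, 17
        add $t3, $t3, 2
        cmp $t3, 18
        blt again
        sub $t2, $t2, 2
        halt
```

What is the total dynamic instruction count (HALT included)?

li $t2, 0 → $t2=0
li $t3, 4 → $t3=4
sll $t2, $t2, 3 → $t2=0<<3=0
rem $t2, $t2, 17 → $t2=0%17=0
add $t3, $t3, 2 → $t3=4+2=6
cmp $t3, 18  (cmp 6,18)
blt again: taken
sll $t2, $t2, 3 → $t2=0<<3=0
rem $t2, $t2, 17 → $t2=0%17=0
add $t3, $t3, 2 → $t3=6+2=8
cmp $t3, 18  (cmp 8,18)
blt again: taken
sll $t2, $t2, 3 → $t2=0<<3=0
rem $t2, $t2, 17 → $t2=0%17=0
add $t3, $t3, 2 → $t3=8+2=10
cmp $t3, 18  (cmp 10,18)
blt again: taken
sll $t2, $t2, 3 → $t2=0<<3=0
rem $t2, $t2, 17 → $t2=0%17=0
add $t3, $t3, 2 → $t3=10+2=12
cmp $t3, 18  (cmp 12,18)
blt again: taken
sll $t2, $t2, 3 → $t2=0<<3=0
rem $t2, $t2, 17 → $t2=0%17=0
add $t3, $t3, 2 → $t3=12+2=14
cmp $t3, 18  (cmp 14,18)
blt again: taken
sll $t2, $t2, 3 → $t2=0<<3=0
rem $t2, $t2, 17 → $t2=0%17=0
add $t3, $t3, 2 → $t3=14+2=16
cmp $t3, 18  (cmp 16,18)
blt again: taken
sll $t2, $t2, 3 → $t2=0<<3=0
rem $t2, $t2, 17 → $t2=0%17=0
add $t3, $t3, 2 → $t3=16+2=18
cmp $t3, 18  (cmp 18,18)
blt again: not taken
sub $t2, $t2, 2 → $t2=0-2=-2
halt.
Total executed instructions: 39.

39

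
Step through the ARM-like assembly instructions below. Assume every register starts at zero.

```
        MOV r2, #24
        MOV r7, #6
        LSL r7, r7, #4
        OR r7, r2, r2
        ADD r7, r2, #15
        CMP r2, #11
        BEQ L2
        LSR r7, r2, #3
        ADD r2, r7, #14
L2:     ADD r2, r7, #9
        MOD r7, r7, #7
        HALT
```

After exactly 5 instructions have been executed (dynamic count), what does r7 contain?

39

r2=24
r7=6
r7=6<<4=96
r7=24|24=24
r7=24+15=39
After step 5: r7 = 39.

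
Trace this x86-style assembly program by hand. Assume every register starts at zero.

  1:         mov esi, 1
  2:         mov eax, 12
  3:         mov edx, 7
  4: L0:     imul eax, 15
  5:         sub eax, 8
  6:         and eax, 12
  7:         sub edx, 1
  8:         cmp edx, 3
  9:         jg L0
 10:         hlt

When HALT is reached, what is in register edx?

3

after mov esi, 1: esi=1
after mov eax, 12: eax=12
after mov edx, 7: edx=7
after imul eax, 15: eax=12*15=180
after sub eax, 8: eax=180-8=172
after and eax, 12: eax=172&12=12
after sub edx, 1: edx=7-1=6
cmp edx, 3  (cmp 6,3)
jg L0: taken
after imul eax, 15: eax=12*15=180
after sub eax, 8: eax=180-8=172
after and eax, 12: eax=172&12=12
after sub edx, 1: edx=6-1=5
cmp edx, 3  (cmp 5,3)
jg L0: taken
after imul eax, 15: eax=12*15=180
after sub eax, 8: eax=180-8=172
after and eax, 12: eax=172&12=12
after sub edx, 1: edx=5-1=4
cmp edx, 3  (cmp 4,3)
jg L0: taken
after imul eax, 15: eax=12*15=180
after sub eax, 8: eax=180-8=172
after and eax, 12: eax=172&12=12
after sub edx, 1: edx=4-1=3
cmp edx, 3  (cmp 3,3)
jg L0: not taken
halt.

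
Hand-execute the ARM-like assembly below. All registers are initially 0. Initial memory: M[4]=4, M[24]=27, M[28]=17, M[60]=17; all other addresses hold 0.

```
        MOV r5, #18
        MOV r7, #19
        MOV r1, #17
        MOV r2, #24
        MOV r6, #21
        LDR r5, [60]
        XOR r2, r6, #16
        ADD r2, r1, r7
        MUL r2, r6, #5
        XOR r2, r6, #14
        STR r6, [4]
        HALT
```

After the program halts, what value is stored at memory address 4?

r5=18
r7=19
r1=17
r2=24
r6=21
r5=M[60]=17
r2=21^16=5
r2=17+19=36
r2=21*5=105
r2=21^14=27
STR r6, [4] → M[4]=21
halt.

21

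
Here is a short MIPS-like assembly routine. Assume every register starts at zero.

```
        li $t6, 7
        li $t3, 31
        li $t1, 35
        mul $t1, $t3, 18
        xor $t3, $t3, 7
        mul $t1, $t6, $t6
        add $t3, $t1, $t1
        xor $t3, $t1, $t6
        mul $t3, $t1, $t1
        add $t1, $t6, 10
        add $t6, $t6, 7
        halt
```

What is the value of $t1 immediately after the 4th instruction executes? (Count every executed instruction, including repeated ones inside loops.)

$t6=7
$t3=31
$t1=35
$t1=31*18=558
After step 4: $t1 = 558.

558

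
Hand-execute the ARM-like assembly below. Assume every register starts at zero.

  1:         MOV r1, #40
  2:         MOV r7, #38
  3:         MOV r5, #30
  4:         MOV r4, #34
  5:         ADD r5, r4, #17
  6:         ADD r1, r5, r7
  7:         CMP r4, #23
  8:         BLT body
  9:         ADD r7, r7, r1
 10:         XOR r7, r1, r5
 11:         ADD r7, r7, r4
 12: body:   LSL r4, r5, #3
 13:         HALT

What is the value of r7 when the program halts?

140

r1=40
r7=38
r5=30
r4=34
r5=34+17=51
r1=51+38=89
CMP r4, #23  (cmp 34,23)
BLT body: not taken
r7=38+89=127
r7=89^51=106
r7=106+34=140
r4=51<<3=408
halt.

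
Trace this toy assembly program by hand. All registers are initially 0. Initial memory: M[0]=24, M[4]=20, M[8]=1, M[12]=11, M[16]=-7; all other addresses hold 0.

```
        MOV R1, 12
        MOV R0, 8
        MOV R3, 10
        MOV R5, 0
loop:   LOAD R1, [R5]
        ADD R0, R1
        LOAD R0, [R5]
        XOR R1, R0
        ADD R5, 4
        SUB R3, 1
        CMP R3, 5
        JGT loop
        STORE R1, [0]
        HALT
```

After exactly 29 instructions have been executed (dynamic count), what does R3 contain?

7

R1=12
R0=8
R3=10
R5=0
R1=M[0]=24
R0=8+24=32
R0=M[0]=24
R1=24^24=0
R5=0+4=4
R3=10-1=9
CMP R3, 5  (cmp 9,5)
JGT loop: taken
R1=M[4]=20
R0=24+20=44
R0=M[4]=20
R1=20^20=0
R5=4+4=8
R3=9-1=8
CMP R3, 5  (cmp 8,5)
JGT loop: taken
R1=M[8]=1
R0=20+1=21
R0=M[8]=1
R1=1^1=0
R5=8+4=12
R3=8-1=7
CMP R3, 5  (cmp 7,5)
JGT loop: taken
R1=M[12]=11
After step 29: R3 = 7.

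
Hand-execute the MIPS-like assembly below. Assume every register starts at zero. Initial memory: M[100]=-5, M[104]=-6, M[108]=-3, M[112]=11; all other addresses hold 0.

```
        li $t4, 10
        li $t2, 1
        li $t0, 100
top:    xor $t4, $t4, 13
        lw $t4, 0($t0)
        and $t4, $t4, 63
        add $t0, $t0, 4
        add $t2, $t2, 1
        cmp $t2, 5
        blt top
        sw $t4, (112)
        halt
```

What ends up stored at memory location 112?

after li $t4, 10: $t4=10
after li $t2, 1: $t2=1
after li $t0, 100: $t0=100
after xor $t4, $t4, 13: $t4=10^13=7
after lw $t4, 0($t0): $t4=M[100]=-5
after and $t4, $t4, 63: $t4=(-5)&63=59
after add $t0, $t0, 4: $t0=100+4=104
after add $t2, $t2, 1: $t2=1+1=2
cmp $t2, 5  (cmp 2,5)
blt top: taken
after xor $t4, $t4, 13: $t4=59^13=54
after lw $t4, 0($t0): $t4=M[104]=-6
after and $t4, $t4, 63: $t4=(-6)&63=58
after add $t0, $t0, 4: $t0=104+4=108
after add $t2, $t2, 1: $t2=2+1=3
cmp $t2, 5  (cmp 3,5)
blt top: taken
after xor $t4, $t4, 13: $t4=58^13=55
after lw $t4, 0($t0): $t4=M[108]=-3
after and $t4, $t4, 63: $t4=(-3)&63=61
after add $t0, $t0, 4: $t0=108+4=112
after add $t2, $t2, 1: $t2=3+1=4
cmp $t2, 5  (cmp 4,5)
blt top: taken
after xor $t4, $t4, 13: $t4=61^13=48
after lw $t4, 0($t0): $t4=M[112]=11
after and $t4, $t4, 63: $t4=11&63=11
after add $t0, $t0, 4: $t0=112+4=116
after add $t2, $t2, 1: $t2=4+1=5
cmp $t2, 5  (cmp 5,5)
blt top: not taken
sw $t4, (112) → M[112]=11
halt.

11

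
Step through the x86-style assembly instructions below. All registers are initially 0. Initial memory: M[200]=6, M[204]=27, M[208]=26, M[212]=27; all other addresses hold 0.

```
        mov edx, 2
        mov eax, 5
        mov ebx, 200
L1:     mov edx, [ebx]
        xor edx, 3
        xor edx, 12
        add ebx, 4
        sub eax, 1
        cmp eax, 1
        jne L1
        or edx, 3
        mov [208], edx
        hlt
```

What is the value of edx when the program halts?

mov edx, 2 → edx=2
mov eax, 5 → eax=5
mov ebx, 200 → ebx=200
mov edx, [ebx] → edx=M[200]=6
xor edx, 3 → edx=6^3=5
xor edx, 12 → edx=5^12=9
add ebx, 4 → ebx=200+4=204
sub eax, 1 → eax=5-1=4
cmp eax, 1  (cmp 4,1)
jne L1: taken
mov edx, [ebx] → edx=M[204]=27
xor edx, 3 → edx=27^3=24
xor edx, 12 → edx=24^12=20
add ebx, 4 → ebx=204+4=208
sub eax, 1 → eax=4-1=3
cmp eax, 1  (cmp 3,1)
jne L1: taken
mov edx, [ebx] → edx=M[208]=26
xor edx, 3 → edx=26^3=25
xor edx, 12 → edx=25^12=21
add ebx, 4 → ebx=208+4=212
sub eax, 1 → eax=3-1=2
cmp eax, 1  (cmp 2,1)
jne L1: taken
mov edx, [ebx] → edx=M[212]=27
xor edx, 3 → edx=27^3=24
xor edx, 12 → edx=24^12=20
add ebx, 4 → ebx=212+4=216
sub eax, 1 → eax=2-1=1
cmp eax, 1  (cmp 1,1)
jne L1: not taken
or edx, 3 → edx=20|3=23
mov [208], edx → M[208]=23
halt.

23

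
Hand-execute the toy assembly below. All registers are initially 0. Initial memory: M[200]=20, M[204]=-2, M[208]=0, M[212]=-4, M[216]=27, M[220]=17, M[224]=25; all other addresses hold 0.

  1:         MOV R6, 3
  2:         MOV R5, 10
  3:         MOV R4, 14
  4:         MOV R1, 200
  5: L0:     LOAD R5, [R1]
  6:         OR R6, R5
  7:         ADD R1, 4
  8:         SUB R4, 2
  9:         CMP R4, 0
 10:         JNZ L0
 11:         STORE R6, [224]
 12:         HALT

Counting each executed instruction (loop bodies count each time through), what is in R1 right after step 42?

224

after MOV R6, 3: R6=3
after MOV R5, 10: R5=10
after MOV R4, 14: R4=14
after MOV R1, 200: R1=200
after LOAD R5, [R1]: R5=M[200]=20
after OR R6, R5: R6=3|20=23
after ADD R1, 4: R1=200+4=204
after SUB R4, 2: R4=14-2=12
CMP R4, 0  (cmp 12,0)
JNZ L0: taken
after LOAD R5, [R1]: R5=M[204]=-2
after OR R6, R5: R6=23|(-2)=-1
after ADD R1, 4: R1=204+4=208
after SUB R4, 2: R4=12-2=10
CMP R4, 0  (cmp 10,0)
JNZ L0: taken
after LOAD R5, [R1]: R5=M[208]=0
after OR R6, R5: R6=(-1)|0=-1
after ADD R1, 4: R1=208+4=212
after SUB R4, 2: R4=10-2=8
CMP R4, 0  (cmp 8,0)
JNZ L0: taken
after LOAD R5, [R1]: R5=M[212]=-4
after OR R6, R5: R6=(-1)|(-4)=-1
after ADD R1, 4: R1=212+4=216
after SUB R4, 2: R4=8-2=6
CMP R4, 0  (cmp 6,0)
JNZ L0: taken
after LOAD R5, [R1]: R5=M[216]=27
after OR R6, R5: R6=(-1)|27=-1
after ADD R1, 4: R1=216+4=220
after SUB R4, 2: R4=6-2=4
CMP R4, 0  (cmp 4,0)
JNZ L0: taken
after LOAD R5, [R1]: R5=M[220]=17
after OR R6, R5: R6=(-1)|17=-1
after ADD R1, 4: R1=220+4=224
after SUB R4, 2: R4=4-2=2
CMP R4, 0  (cmp 2,0)
JNZ L0: taken
after LOAD R5, [R1]: R5=M[224]=25
after OR R6, R5: R6=(-1)|25=-1
After step 42: R1 = 224.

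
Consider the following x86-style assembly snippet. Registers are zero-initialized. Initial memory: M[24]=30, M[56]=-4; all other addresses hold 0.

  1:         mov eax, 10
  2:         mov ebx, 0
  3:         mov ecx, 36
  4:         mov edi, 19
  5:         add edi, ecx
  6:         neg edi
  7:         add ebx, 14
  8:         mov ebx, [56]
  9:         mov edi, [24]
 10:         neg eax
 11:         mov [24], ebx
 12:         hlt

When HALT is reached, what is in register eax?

-10

mov eax, 10 → eax=10
mov ebx, 0 → ebx=0
mov ecx, 36 → ecx=36
mov edi, 19 → edi=19
add edi, ecx → edi=19+36=55
neg edi → edi=-(55)=-55
add ebx, 14 → ebx=0+14=14
mov ebx, [56] → ebx=M[56]=-4
mov edi, [24] → edi=M[24]=30
neg eax → eax=-(10)=-10
mov [24], ebx → M[24]=-4
halt.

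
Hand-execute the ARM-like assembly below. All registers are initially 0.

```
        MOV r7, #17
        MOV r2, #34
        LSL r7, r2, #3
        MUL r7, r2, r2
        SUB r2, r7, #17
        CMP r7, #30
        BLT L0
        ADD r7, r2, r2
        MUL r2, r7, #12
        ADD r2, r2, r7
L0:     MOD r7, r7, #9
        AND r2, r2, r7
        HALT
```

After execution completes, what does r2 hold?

r7=17
r2=34
r7=34<<3=272
r7=34*34=1156
r2=1156-17=1139
CMP r7, #30  (cmp 1156,30)
BLT L0: not taken
r7=1139+1139=2278
r2=2278*12=27336
r2=27336+2278=29614
r7=2278%9=1
r2=29614&1=0
halt.

0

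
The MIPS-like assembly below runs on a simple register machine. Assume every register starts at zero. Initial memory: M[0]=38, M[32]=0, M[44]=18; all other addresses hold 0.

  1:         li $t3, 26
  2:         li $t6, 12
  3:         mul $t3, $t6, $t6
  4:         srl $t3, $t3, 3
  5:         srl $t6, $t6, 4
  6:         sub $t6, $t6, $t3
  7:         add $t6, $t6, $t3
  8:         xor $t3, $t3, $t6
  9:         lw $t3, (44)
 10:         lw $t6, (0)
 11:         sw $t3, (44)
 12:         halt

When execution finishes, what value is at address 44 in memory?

18

li $t3, 26 → $t3=26
li $t6, 12 → $t6=12
mul $t3, $t6, $t6 → $t3=12*12=144
srl $t3, $t3, 3 → $t3=144>>3=18
srl $t6, $t6, 4 → $t6=12>>4=0
sub $t6, $t6, $t3 → $t6=0-18=-18
add $t6, $t6, $t3 → $t6=(-18)+18=0
xor $t3, $t3, $t6 → $t3=18^0=18
lw $t3, (44) → $t3=M[44]=18
lw $t6, (0) → $t6=M[0]=38
sw $t3, (44) → M[44]=18
halt.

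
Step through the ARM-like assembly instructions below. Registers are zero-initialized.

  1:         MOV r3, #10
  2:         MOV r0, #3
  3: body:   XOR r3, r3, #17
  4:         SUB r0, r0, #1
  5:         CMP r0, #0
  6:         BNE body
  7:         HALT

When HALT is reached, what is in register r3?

27

after MOV r3, #10: r3=10
after MOV r0, #3: r0=3
after XOR r3, r3, #17: r3=10^17=27
after SUB r0, r0, #1: r0=3-1=2
CMP r0, #0  (cmp 2,0)
BNE body: taken
after XOR r3, r3, #17: r3=27^17=10
after SUB r0, r0, #1: r0=2-1=1
CMP r0, #0  (cmp 1,0)
BNE body: taken
after XOR r3, r3, #17: r3=10^17=27
after SUB r0, r0, #1: r0=1-1=0
CMP r0, #0  (cmp 0,0)
BNE body: not taken
halt.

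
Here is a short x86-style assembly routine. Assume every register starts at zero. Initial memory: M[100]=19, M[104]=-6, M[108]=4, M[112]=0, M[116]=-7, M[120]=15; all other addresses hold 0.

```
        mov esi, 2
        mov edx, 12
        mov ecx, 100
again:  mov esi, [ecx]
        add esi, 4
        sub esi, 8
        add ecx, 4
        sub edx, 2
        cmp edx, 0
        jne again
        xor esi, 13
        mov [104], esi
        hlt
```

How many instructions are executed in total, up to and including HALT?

48

esi=2
edx=12
ecx=100
esi=M[100]=19
esi=19+4=23
esi=23-8=15
ecx=100+4=104
edx=12-2=10
cmp edx, 0  (cmp 10,0)
jne again: taken
esi=M[104]=-6
esi=(-6)+4=-2
esi=(-2)-8=-10
ecx=104+4=108
edx=10-2=8
cmp edx, 0  (cmp 8,0)
jne again: taken
esi=M[108]=4
esi=4+4=8
esi=8-8=0
ecx=108+4=112
edx=8-2=6
cmp edx, 0  (cmp 6,0)
jne again: taken
esi=M[112]=0
esi=0+4=4
esi=4-8=-4
ecx=112+4=116
edx=6-2=4
cmp edx, 0  (cmp 4,0)
jne again: taken
esi=M[116]=-7
esi=(-7)+4=-3
esi=(-3)-8=-11
ecx=116+4=120
edx=4-2=2
cmp edx, 0  (cmp 2,0)
jne again: taken
esi=M[120]=15
esi=15+4=19
esi=19-8=11
ecx=120+4=124
edx=2-2=0
cmp edx, 0  (cmp 0,0)
jne again: not taken
esi=11^13=6
mov [104], esi → M[104]=6
halt.
Total executed instructions: 48.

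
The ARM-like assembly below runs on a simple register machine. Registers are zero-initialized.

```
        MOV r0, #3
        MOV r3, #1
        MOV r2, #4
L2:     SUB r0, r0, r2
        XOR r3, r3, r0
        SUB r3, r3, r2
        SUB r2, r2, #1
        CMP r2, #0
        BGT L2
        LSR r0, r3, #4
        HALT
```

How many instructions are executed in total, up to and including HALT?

29

MOV r0, #3 → r0=3
MOV r3, #1 → r3=1
MOV r2, #4 → r2=4
SUB r0, r0, r2 → r0=3-4=-1
XOR r3, r3, r0 → r3=1^(-1)=-2
SUB r3, r3, r2 → r3=(-2)-4=-6
SUB r2, r2, #1 → r2=4-1=3
CMP r2, #0  (cmp 3,0)
BGT L2: taken
SUB r0, r0, r2 → r0=(-1)-3=-4
XOR r3, r3, r0 → r3=(-6)^(-4)=6
SUB r3, r3, r2 → r3=6-3=3
SUB r2, r2, #1 → r2=3-1=2
CMP r2, #0  (cmp 2,0)
BGT L2: taken
SUB r0, r0, r2 → r0=(-4)-2=-6
XOR r3, r3, r0 → r3=3^(-6)=-7
SUB r3, r3, r2 → r3=(-7)-2=-9
SUB r2, r2, #1 → r2=2-1=1
CMP r2, #0  (cmp 1,0)
BGT L2: taken
SUB r0, r0, r2 → r0=(-6)-1=-7
XOR r3, r3, r0 → r3=(-9)^(-7)=14
SUB r3, r3, r2 → r3=14-1=13
SUB r2, r2, #1 → r2=1-1=0
CMP r2, #0  (cmp 0,0)
BGT L2: not taken
LSR r0, r3, #4 → r0=13>>4=0
halt.
Total executed instructions: 29.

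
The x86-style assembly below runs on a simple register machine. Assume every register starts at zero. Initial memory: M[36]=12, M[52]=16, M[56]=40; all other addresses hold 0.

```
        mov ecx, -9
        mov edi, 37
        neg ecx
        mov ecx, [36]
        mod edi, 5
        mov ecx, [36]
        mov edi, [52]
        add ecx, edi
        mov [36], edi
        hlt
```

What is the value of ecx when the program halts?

ecx=-9
edi=37
ecx=-(-9)=9
ecx=M[36]=12
edi=37%5=2
ecx=M[36]=12
edi=M[52]=16
ecx=12+16=28
mov [36], edi → M[36]=16
halt.

28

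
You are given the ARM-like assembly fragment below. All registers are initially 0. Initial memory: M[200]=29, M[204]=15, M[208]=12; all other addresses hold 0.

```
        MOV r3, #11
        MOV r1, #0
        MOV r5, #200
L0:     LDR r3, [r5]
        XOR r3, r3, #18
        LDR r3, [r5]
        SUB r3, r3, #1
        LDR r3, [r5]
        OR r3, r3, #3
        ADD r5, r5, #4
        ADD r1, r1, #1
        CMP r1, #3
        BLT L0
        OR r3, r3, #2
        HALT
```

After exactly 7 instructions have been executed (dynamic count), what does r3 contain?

28

MOV r3, #11 → r3=11
MOV r1, #0 → r1=0
MOV r5, #200 → r5=200
LDR r3, [r5] → r3=M[200]=29
XOR r3, r3, #18 → r3=29^18=15
LDR r3, [r5] → r3=M[200]=29
SUB r3, r3, #1 → r3=29-1=28
After step 7: r3 = 28.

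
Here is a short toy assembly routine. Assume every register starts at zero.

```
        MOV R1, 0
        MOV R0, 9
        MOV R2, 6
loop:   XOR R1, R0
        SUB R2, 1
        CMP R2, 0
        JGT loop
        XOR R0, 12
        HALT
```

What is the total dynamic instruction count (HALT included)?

29

MOV R1, 0 → R1=0
MOV R0, 9 → R0=9
MOV R2, 6 → R2=6
XOR R1, R0 → R1=0^9=9
SUB R2, 1 → R2=6-1=5
CMP R2, 0  (cmp 5,0)
JGT loop: taken
XOR R1, R0 → R1=9^9=0
SUB R2, 1 → R2=5-1=4
CMP R2, 0  (cmp 4,0)
JGT loop: taken
XOR R1, R0 → R1=0^9=9
SUB R2, 1 → R2=4-1=3
CMP R2, 0  (cmp 3,0)
JGT loop: taken
XOR R1, R0 → R1=9^9=0
SUB R2, 1 → R2=3-1=2
CMP R2, 0  (cmp 2,0)
JGT loop: taken
XOR R1, R0 → R1=0^9=9
SUB R2, 1 → R2=2-1=1
CMP R2, 0  (cmp 1,0)
JGT loop: taken
XOR R1, R0 → R1=9^9=0
SUB R2, 1 → R2=1-1=0
CMP R2, 0  (cmp 0,0)
JGT loop: not taken
XOR R0, 12 → R0=9^12=5
halt.
Total executed instructions: 29.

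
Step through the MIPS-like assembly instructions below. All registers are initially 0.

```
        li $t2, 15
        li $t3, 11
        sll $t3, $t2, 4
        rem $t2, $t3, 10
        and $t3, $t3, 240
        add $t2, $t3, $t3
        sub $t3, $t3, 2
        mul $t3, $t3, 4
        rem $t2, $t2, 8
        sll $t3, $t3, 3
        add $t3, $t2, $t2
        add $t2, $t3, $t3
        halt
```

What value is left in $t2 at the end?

$t2=15
$t3=11
$t3=15<<4=240
$t2=240%10=0
$t3=240&240=240
$t2=240+240=480
$t3=240-2=238
$t3=238*4=952
$t2=480%8=0
$t3=952<<3=7616
$t3=0+0=0
$t2=0+0=0
halt.

0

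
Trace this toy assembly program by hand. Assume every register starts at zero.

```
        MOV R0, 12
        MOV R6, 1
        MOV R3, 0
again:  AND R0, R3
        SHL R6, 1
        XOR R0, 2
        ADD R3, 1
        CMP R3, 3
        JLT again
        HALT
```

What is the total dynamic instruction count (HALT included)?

22

after MOV R0, 12: R0=12
after MOV R6, 1: R6=1
after MOV R3, 0: R3=0
after AND R0, R3: R0=12&0=0
after SHL R6, 1: R6=1<<1=2
after XOR R0, 2: R0=0^2=2
after ADD R3, 1: R3=0+1=1
CMP R3, 3  (cmp 1,3)
JLT again: taken
after AND R0, R3: R0=2&1=0
after SHL R6, 1: R6=2<<1=4
after XOR R0, 2: R0=0^2=2
after ADD R3, 1: R3=1+1=2
CMP R3, 3  (cmp 2,3)
JLT again: taken
after AND R0, R3: R0=2&2=2
after SHL R6, 1: R6=4<<1=8
after XOR R0, 2: R0=2^2=0
after ADD R3, 1: R3=2+1=3
CMP R3, 3  (cmp 3,3)
JLT again: not taken
halt.
Total executed instructions: 22.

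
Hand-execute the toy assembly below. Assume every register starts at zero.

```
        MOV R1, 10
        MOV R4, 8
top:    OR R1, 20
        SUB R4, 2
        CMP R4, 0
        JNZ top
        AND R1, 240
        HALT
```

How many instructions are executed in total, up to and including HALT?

R1=10
R4=8
R1=10|20=30
R4=8-2=6
CMP R4, 0  (cmp 6,0)
JNZ top: taken
R1=30|20=30
R4=6-2=4
CMP R4, 0  (cmp 4,0)
JNZ top: taken
R1=30|20=30
R4=4-2=2
CMP R4, 0  (cmp 2,0)
JNZ top: taken
R1=30|20=30
R4=2-2=0
CMP R4, 0  (cmp 0,0)
JNZ top: not taken
R1=30&240=16
halt.
Total executed instructions: 20.

20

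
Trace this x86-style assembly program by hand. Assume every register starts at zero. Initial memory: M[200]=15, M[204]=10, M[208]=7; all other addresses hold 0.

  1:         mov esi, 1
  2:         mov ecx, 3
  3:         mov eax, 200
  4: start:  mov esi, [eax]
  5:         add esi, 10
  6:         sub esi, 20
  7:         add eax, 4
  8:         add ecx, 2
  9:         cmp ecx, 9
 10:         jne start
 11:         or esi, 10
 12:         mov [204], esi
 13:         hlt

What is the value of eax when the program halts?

after mov esi, 1: esi=1
after mov ecx, 3: ecx=3
after mov eax, 200: eax=200
after mov esi, [eax]: esi=M[200]=15
after add esi, 10: esi=15+10=25
after sub esi, 20: esi=25-20=5
after add eax, 4: eax=200+4=204
after add ecx, 2: ecx=3+2=5
cmp ecx, 9  (cmp 5,9)
jne start: taken
after mov esi, [eax]: esi=M[204]=10
after add esi, 10: esi=10+10=20
after sub esi, 20: esi=20-20=0
after add eax, 4: eax=204+4=208
after add ecx, 2: ecx=5+2=7
cmp ecx, 9  (cmp 7,9)
jne start: taken
after mov esi, [eax]: esi=M[208]=7
after add esi, 10: esi=7+10=17
after sub esi, 20: esi=17-20=-3
after add eax, 4: eax=208+4=212
after add ecx, 2: ecx=7+2=9
cmp ecx, 9  (cmp 9,9)
jne start: not taken
after or esi, 10: esi=(-3)|10=-1
mov [204], esi → M[204]=-1
halt.

212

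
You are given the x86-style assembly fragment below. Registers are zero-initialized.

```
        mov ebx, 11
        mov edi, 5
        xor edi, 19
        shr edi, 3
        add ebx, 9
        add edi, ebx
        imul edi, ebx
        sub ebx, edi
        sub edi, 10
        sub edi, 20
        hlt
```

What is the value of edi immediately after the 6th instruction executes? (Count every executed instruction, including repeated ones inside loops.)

ebx=11
edi=5
edi=5^19=22
edi=22>>3=2
ebx=11+9=20
edi=2+20=22
After step 6: edi = 22.

22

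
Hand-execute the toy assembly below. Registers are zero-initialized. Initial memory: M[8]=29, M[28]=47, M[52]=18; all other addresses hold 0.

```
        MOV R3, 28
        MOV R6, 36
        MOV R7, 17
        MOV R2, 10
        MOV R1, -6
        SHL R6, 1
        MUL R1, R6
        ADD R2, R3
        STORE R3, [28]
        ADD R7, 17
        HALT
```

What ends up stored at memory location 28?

28

R3=28
R6=36
R7=17
R2=10
R1=-6
R6=36<<1=72
R1=(-6)*72=-432
R2=10+28=38
STORE R3, [28] → M[28]=28
R7=17+17=34
halt.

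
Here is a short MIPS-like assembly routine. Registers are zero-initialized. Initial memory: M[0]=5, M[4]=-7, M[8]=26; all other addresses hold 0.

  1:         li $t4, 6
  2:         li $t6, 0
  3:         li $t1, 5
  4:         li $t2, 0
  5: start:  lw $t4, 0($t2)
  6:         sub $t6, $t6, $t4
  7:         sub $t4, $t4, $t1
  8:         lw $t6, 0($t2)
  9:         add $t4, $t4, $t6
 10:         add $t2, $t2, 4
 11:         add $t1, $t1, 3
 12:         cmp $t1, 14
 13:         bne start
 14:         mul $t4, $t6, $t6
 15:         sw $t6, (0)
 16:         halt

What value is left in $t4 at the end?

$t4=6
$t6=0
$t1=5
$t2=0
$t4=M[0]=5
$t6=0-5=-5
$t4=5-5=0
$t6=M[0]=5
$t4=0+5=5
$t2=0+4=4
$t1=5+3=8
cmp $t1, 14  (cmp 8,14)
bne start: taken
$t4=M[4]=-7
$t6=5-(-7)=12
$t4=(-7)-8=-15
$t6=M[4]=-7
$t4=(-15)+(-7)=-22
$t2=4+4=8
$t1=8+3=11
cmp $t1, 14  (cmp 11,14)
bne start: taken
$t4=M[8]=26
$t6=(-7)-26=-33
$t4=26-11=15
$t6=M[8]=26
$t4=15+26=41
$t2=8+4=12
$t1=11+3=14
cmp $t1, 14  (cmp 14,14)
bne start: not taken
$t4=26*26=676
sw $t6, (0) → M[0]=26
halt.

676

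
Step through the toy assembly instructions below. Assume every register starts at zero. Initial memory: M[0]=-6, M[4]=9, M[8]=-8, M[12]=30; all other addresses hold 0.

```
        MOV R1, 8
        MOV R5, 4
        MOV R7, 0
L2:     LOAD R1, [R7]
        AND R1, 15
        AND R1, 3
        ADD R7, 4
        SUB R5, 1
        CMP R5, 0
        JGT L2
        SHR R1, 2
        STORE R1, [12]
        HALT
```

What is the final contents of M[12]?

R1=8
R5=4
R7=0
R1=M[0]=-6
R1=(-6)&15=10
R1=10&3=2
R7=0+4=4
R5=4-1=3
CMP R5, 0  (cmp 3,0)
JGT L2: taken
R1=M[4]=9
R1=9&15=9
R1=9&3=1
R7=4+4=8
R5=3-1=2
CMP R5, 0  (cmp 2,0)
JGT L2: taken
R1=M[8]=-8
R1=(-8)&15=8
R1=8&3=0
R7=8+4=12
R5=2-1=1
CMP R5, 0  (cmp 1,0)
JGT L2: taken
R1=M[12]=30
R1=30&15=14
R1=14&3=2
R7=12+4=16
R5=1-1=0
CMP R5, 0  (cmp 0,0)
JGT L2: not taken
R1=2>>2=0
STORE R1, [12] → M[12]=0
halt.

0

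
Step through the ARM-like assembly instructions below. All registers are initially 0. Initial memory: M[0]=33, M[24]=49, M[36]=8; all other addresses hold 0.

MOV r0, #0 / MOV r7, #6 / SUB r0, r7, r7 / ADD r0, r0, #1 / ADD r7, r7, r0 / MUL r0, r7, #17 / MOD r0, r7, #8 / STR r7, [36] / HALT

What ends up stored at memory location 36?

r0=0
r7=6
r0=6-6=0
r0=0+1=1
r7=6+1=7
r0=7*17=119
r0=7%8=7
STR r7, [36] → M[36]=7
halt.

7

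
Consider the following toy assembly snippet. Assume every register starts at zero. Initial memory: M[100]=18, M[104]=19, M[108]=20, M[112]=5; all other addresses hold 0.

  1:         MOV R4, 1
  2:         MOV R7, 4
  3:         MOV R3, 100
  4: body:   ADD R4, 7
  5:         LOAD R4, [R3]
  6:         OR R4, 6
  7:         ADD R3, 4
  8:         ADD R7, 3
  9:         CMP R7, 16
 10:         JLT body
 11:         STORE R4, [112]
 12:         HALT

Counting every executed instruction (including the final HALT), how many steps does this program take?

MOV R4, 1 → R4=1
MOV R7, 4 → R7=4
MOV R3, 100 → R3=100
ADD R4, 7 → R4=1+7=8
LOAD R4, [R3] → R4=M[100]=18
OR R4, 6 → R4=18|6=22
ADD R3, 4 → R3=100+4=104
ADD R7, 3 → R7=4+3=7
CMP R7, 16  (cmp 7,16)
JLT body: taken
ADD R4, 7 → R4=22+7=29
LOAD R4, [R3] → R4=M[104]=19
OR R4, 6 → R4=19|6=23
ADD R3, 4 → R3=104+4=108
ADD R7, 3 → R7=7+3=10
CMP R7, 16  (cmp 10,16)
JLT body: taken
ADD R4, 7 → R4=23+7=30
LOAD R4, [R3] → R4=M[108]=20
OR R4, 6 → R4=20|6=22
ADD R3, 4 → R3=108+4=112
ADD R7, 3 → R7=10+3=13
CMP R7, 16  (cmp 13,16)
JLT body: taken
ADD R4, 7 → R4=22+7=29
LOAD R4, [R3] → R4=M[112]=5
OR R4, 6 → R4=5|6=7
ADD R3, 4 → R3=112+4=116
ADD R7, 3 → R7=13+3=16
CMP R7, 16  (cmp 16,16)
JLT body: not taken
STORE R4, [112] → M[112]=7
halt.
Total executed instructions: 33.

33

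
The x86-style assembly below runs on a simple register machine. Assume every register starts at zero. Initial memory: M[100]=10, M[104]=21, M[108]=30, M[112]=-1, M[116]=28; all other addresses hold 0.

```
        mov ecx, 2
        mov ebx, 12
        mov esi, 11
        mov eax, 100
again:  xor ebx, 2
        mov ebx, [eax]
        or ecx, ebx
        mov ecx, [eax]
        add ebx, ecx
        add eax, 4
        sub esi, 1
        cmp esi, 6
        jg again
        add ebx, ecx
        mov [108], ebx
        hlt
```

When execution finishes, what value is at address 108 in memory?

84

after mov ecx, 2: ecx=2
after mov ebx, 12: ebx=12
after mov esi, 11: esi=11
after mov eax, 100: eax=100
after xor ebx, 2: ebx=12^2=14
after mov ebx, [eax]: ebx=M[100]=10
after or ecx, ebx: ecx=2|10=10
after mov ecx, [eax]: ecx=M[100]=10
after add ebx, ecx: ebx=10+10=20
after add eax, 4: eax=100+4=104
after sub esi, 1: esi=11-1=10
cmp esi, 6  (cmp 10,6)
jg again: taken
after xor ebx, 2: ebx=20^2=22
after mov ebx, [eax]: ebx=M[104]=21
after or ecx, ebx: ecx=10|21=31
after mov ecx, [eax]: ecx=M[104]=21
after add ebx, ecx: ebx=21+21=42
after add eax, 4: eax=104+4=108
after sub esi, 1: esi=10-1=9
cmp esi, 6  (cmp 9,6)
jg again: taken
after xor ebx, 2: ebx=42^2=40
after mov ebx, [eax]: ebx=M[108]=30
after or ecx, ebx: ecx=21|30=31
after mov ecx, [eax]: ecx=M[108]=30
after add ebx, ecx: ebx=30+30=60
after add eax, 4: eax=108+4=112
after sub esi, 1: esi=9-1=8
cmp esi, 6  (cmp 8,6)
jg again: taken
after xor ebx, 2: ebx=60^2=62
after mov ebx, [eax]: ebx=M[112]=-1
after or ecx, ebx: ecx=30|(-1)=-1
after mov ecx, [eax]: ecx=M[112]=-1
after add ebx, ecx: ebx=(-1)+(-1)=-2
after add eax, 4: eax=112+4=116
after sub esi, 1: esi=8-1=7
cmp esi, 6  (cmp 7,6)
jg again: taken
after xor ebx, 2: ebx=(-2)^2=-4
after mov ebx, [eax]: ebx=M[116]=28
after or ecx, ebx: ecx=(-1)|28=-1
after mov ecx, [eax]: ecx=M[116]=28
after add ebx, ecx: ebx=28+28=56
after add eax, 4: eax=116+4=120
after sub esi, 1: esi=7-1=6
cmp esi, 6  (cmp 6,6)
jg again: not taken
after add ebx, ecx: ebx=56+28=84
mov [108], ebx → M[108]=84
halt.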